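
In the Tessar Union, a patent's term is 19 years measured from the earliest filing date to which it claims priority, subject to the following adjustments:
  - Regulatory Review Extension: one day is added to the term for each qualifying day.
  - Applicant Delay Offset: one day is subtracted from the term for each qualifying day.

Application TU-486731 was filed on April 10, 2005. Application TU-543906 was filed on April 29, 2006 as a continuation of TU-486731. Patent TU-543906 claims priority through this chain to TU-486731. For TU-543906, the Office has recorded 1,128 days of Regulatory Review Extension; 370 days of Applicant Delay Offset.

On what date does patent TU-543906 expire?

2026-05-08

Earliest priority filing: 10 April 2005.
Base term: 10 April 2005 + 19 years → 10 April 2024.
Regulatory Review Extension: +1128 days → 13 May 2027.
Applicant Delay Offset: −370 days → 8 May 2026.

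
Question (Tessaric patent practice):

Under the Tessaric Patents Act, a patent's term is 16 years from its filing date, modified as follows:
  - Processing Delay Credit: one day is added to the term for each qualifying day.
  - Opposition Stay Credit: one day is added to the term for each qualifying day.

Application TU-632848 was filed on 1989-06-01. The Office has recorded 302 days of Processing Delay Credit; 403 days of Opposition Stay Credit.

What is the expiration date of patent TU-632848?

Base term: filing date + 16 years → 1 June 2005.
Processing Delay Credit: +302 days → 30 March 2006.
Opposition Stay Credit: +403 days → 7 May 2007.

2007-05-07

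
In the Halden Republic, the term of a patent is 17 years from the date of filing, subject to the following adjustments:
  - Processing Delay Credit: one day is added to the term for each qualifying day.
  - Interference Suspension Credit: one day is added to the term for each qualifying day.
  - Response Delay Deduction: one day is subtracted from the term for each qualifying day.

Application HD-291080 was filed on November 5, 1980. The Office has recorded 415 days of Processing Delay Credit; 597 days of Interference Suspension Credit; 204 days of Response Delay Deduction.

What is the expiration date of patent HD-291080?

Base term: filing date + 17 years → 5 November 1997.
Processing Delay Credit: +415 days → 25 December 1998.
Interference Suspension Credit: +597 days → 13 August 2000.
Response Delay Deduction: −204 days → 22 January 2000.

2000-01-22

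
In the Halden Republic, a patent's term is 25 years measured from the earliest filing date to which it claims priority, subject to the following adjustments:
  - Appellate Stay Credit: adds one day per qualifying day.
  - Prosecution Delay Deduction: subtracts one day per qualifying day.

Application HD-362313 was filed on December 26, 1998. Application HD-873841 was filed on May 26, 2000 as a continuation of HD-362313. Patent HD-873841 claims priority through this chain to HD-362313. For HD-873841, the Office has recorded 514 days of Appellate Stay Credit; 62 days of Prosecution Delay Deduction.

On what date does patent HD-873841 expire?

Earliest priority filing: 26 December 1998.
Base term: 26 December 1998 + 25 years → 26 December 2023.
Appellate Stay Credit: +514 days → 23 May 2025.
Prosecution Delay Deduction: −62 days → 22 March 2025.

2025-03-22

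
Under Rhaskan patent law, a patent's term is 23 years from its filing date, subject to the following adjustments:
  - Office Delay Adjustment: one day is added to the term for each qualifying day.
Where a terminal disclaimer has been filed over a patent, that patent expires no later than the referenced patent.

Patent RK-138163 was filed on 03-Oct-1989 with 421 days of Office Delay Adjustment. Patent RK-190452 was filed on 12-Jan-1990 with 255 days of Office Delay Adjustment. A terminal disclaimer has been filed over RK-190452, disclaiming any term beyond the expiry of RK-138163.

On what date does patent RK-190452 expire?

September 24, 2013

Natural term of RK-190452:
  Base: filing + 23 years → 12 January 2013.
  Office Delay Adjustment: +255 days → 24 September 2013.
Expiry of referenced patent RK-138163:
  Base: filing + 23 years → 3 October 2012.
  Office Delay Adjustment: +421 days → 28 November 2013.
Terminal disclaimer: RK-190452 expires on the earlier of 24 September 2013 and 28 November 2013.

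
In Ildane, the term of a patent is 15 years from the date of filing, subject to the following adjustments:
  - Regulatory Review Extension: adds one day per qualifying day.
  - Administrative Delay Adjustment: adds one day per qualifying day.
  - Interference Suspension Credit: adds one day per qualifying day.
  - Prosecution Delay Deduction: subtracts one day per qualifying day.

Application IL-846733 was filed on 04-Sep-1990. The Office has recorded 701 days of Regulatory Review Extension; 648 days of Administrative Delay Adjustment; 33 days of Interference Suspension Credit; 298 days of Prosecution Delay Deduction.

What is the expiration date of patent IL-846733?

Base term: filing date + 15 years → 4 September 2005.
Regulatory Review Extension: +701 days → 6 August 2007.
Administrative Delay Adjustment: +648 days → 15 May 2009.
Interference Suspension Credit: +33 days → 17 June 2009.
Prosecution Delay Deduction: −298 days → 23 August 2008.

2008-08-23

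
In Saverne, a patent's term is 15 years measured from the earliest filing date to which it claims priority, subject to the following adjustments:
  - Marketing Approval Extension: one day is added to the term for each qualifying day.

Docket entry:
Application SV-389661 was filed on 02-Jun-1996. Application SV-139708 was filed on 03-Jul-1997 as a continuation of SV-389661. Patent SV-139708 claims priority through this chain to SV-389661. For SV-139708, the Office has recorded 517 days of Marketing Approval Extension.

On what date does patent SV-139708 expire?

Earliest priority filing: 2 June 1996.
Base term: 2 June 1996 + 15 years → 2 June 2011.
Marketing Approval Extension: +517 days → 31 October 2012.

October 31, 2012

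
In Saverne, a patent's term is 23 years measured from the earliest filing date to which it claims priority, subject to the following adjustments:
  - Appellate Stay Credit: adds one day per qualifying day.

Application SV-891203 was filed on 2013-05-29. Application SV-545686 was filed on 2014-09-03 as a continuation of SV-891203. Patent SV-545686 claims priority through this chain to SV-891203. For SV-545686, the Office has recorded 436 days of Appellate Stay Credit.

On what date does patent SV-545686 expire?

Earliest priority filing: 29 May 2013.
Base term: 29 May 2013 + 23 years → 29 May 2036.
Appellate Stay Credit: +436 days → 8 August 2037.

2037-08-08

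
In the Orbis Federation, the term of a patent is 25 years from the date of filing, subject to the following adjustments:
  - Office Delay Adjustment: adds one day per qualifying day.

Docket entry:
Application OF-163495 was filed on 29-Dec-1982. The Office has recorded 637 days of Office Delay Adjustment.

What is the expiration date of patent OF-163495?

Base term: filing date + 25 years → 29 December 2007.
Office Delay Adjustment: +637 days → 26 September 2009.

September 26, 2009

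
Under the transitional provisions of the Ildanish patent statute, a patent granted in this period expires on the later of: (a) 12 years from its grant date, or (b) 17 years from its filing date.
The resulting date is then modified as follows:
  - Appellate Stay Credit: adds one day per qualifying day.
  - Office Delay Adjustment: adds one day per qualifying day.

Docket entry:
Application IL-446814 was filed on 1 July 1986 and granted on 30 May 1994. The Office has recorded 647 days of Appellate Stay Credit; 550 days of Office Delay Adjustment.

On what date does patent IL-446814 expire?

2009-09-08

(a) grant + 12 years → 30 May 2006.
(b) filing + 17 years → 1 July 2003.
Later of the two: 30 May 2006.
Appellate Stay Credit: +647 days → 7 March 2008.
Office Delay Adjustment: +550 days → 8 September 2009.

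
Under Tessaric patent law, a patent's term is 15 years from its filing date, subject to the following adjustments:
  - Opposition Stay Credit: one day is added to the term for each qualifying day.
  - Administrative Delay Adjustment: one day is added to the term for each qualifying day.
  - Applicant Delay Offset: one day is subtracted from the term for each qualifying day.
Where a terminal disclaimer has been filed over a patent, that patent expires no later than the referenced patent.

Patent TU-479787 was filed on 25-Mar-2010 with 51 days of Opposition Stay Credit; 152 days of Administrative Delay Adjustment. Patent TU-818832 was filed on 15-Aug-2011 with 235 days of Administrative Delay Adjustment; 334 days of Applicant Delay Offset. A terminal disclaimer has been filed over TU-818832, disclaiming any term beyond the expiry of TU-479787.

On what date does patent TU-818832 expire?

Natural term of TU-818832:
  Base: filing + 15 years → 15 August 2026.
  Administrative Delay Adjustment: +235 days → 7 April 2027.
  Applicant Delay Offset: −334 days → 8 May 2026.
Expiry of referenced patent TU-479787:
  Base: filing + 15 years → 25 March 2025.
  Opposition Stay Credit: +51 days → 15 May 2025.
  Administrative Delay Adjustment: +152 days → 14 October 2025.
Terminal disclaimer: TU-818832 expires on the earlier of 8 May 2026 and 14 October 2025.

2025-10-14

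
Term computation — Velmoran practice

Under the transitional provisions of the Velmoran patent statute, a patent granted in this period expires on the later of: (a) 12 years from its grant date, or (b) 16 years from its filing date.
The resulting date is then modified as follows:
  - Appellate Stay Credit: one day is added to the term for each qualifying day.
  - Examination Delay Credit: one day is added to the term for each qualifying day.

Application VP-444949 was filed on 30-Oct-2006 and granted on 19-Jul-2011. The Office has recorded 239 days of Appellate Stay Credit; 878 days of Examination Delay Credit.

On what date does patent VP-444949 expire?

August 9, 2026

(a) grant + 12 years → 19 July 2023.
(b) filing + 16 years → 30 October 2022.
Later of the two: 19 July 2023.
Appellate Stay Credit: +239 days → 14 March 2024.
Examination Delay Credit: +878 days → 9 August 2026.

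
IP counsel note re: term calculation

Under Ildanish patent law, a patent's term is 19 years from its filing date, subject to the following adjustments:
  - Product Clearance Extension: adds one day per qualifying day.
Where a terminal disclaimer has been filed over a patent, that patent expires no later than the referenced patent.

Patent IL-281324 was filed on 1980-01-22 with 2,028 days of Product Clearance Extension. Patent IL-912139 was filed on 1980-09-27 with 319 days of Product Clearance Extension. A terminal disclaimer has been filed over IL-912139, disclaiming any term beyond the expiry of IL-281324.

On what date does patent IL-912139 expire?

Natural term of IL-912139:
  Base: filing + 19 years → 27 September 1999.
  Product Clearance Extension: +319 days → 11 August 2000.
Expiry of referenced patent IL-281324:
  Base: filing + 19 years → 22 January 1999.
  Product Clearance Extension: +2028 days → 11 August 2004.
Terminal disclaimer: IL-912139 expires on the earlier of 11 August 2000 and 11 August 2004.

August 11, 2000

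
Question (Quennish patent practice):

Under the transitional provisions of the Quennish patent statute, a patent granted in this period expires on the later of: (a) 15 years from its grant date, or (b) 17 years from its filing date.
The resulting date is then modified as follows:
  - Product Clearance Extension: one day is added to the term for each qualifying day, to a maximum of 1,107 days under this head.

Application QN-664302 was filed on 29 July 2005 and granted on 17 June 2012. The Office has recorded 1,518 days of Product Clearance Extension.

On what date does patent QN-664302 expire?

2030-06-28

(a) grant + 15 years → 17 June 2027.
(b) filing + 17 years → 29 July 2022.
Later of the two: 17 June 2027.
Product Clearance Extension: 1518 days claimed exceeds the 1107-day cap, so +1107 days → 28 June 2030.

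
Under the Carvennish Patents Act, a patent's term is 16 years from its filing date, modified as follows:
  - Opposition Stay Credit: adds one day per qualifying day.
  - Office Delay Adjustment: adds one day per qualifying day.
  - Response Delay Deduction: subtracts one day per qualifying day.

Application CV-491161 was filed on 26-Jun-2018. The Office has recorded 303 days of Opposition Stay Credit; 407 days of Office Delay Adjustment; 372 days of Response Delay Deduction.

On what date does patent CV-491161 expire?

May 30, 2035

Base term: filing date + 16 years → 26 June 2034.
Opposition Stay Credit: +303 days → 25 April 2035.
Office Delay Adjustment: +407 days → 5 June 2036.
Response Delay Deduction: −372 days → 30 May 2035.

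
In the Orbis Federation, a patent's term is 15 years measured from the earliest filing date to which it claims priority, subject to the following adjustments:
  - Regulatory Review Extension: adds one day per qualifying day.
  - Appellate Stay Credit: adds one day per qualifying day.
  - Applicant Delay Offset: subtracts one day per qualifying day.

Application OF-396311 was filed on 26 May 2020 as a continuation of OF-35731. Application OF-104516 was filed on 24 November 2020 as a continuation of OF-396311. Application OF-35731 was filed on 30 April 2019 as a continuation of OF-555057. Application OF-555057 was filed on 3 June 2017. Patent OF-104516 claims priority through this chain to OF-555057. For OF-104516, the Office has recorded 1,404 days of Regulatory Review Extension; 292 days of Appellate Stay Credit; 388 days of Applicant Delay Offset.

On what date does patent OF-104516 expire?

January 2, 2036

Earliest priority filing: 3 June 2017.
Base term: 3 June 2017 + 15 years → 3 June 2032.
Regulatory Review Extension: +1404 days → 7 April 2036.
Appellate Stay Credit: +292 days → 24 January 2037.
Applicant Delay Offset: −388 days → 2 January 2036.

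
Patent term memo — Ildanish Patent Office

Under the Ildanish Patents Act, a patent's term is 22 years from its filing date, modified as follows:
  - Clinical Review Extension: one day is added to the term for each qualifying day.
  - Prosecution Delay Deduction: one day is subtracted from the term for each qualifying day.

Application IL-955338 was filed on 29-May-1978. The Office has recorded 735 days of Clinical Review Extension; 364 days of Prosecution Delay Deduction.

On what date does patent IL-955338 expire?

Base term: filing date + 22 years → 29 May 2000.
Clinical Review Extension: +735 days → 3 June 2002.
Prosecution Delay Deduction: −364 days → 4 June 2001.

2001-06-04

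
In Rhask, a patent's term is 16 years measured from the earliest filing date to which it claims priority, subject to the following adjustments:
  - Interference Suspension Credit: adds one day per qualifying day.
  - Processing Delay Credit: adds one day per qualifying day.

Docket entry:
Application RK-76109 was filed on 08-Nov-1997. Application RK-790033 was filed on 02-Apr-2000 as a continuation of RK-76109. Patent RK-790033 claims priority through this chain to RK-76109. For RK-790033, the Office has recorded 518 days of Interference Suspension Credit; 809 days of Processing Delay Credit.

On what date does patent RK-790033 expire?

2017-06-27

Earliest priority filing: 8 November 1997.
Base term: 8 November 1997 + 16 years → 8 November 2013.
Interference Suspension Credit: +518 days → 10 April 2015.
Processing Delay Credit: +809 days → 27 June 2017.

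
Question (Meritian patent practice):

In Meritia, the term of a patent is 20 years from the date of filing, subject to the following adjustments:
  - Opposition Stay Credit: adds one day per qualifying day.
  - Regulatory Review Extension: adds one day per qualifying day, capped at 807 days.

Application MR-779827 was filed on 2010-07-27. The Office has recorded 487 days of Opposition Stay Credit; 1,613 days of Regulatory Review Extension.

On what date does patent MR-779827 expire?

February 10, 2034

Base term: filing date + 20 years → 27 July 2030.
Opposition Stay Credit: +487 days → 26 November 2031.
Regulatory Review Extension: 1613 days claimed exceeds the 807-day cap, so +807 days → 10 February 2034.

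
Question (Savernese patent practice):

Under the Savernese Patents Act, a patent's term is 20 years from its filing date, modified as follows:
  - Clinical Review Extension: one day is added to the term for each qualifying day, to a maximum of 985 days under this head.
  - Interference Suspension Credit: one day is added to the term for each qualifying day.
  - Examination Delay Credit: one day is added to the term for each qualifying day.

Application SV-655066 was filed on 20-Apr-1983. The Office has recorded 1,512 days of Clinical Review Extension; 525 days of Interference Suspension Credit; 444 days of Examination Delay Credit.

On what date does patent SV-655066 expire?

2008-08-25

Base term: filing date + 20 years → 20 April 2003.
Clinical Review Extension: 1512 days claimed exceeds the 985-day cap, so +985 days → 30 December 2005.
Interference Suspension Credit: +525 days → 8 June 2007.
Examination Delay Credit: +444 days → 25 August 2008.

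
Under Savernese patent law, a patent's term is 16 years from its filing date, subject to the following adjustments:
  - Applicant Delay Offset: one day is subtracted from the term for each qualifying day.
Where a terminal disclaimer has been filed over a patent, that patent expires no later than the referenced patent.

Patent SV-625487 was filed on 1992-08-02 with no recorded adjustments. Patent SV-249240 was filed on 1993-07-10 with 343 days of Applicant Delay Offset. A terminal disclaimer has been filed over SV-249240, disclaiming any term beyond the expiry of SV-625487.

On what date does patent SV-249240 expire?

Natural term of SV-249240:
  Base: filing + 16 years → 10 July 2009.
  Applicant Delay Offset: −343 days → 1 August 2008.
Expiry of referenced patent SV-625487:
  Base: filing + 16 years → 2 August 2008.
Terminal disclaimer: SV-249240 expires on the earlier of 1 August 2008 and 2 August 2008.

2008-08-01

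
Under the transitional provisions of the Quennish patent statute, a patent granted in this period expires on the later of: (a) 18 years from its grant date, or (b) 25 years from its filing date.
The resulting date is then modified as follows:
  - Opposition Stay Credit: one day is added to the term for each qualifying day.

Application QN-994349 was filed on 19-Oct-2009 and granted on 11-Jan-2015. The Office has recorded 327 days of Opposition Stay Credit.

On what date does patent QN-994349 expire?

September 11, 2035

(a) grant + 18 years → 11 January 2033.
(b) filing + 25 years → 19 October 2034.
Later of the two: 19 October 2034.
Opposition Stay Credit: +327 days → 11 September 2035.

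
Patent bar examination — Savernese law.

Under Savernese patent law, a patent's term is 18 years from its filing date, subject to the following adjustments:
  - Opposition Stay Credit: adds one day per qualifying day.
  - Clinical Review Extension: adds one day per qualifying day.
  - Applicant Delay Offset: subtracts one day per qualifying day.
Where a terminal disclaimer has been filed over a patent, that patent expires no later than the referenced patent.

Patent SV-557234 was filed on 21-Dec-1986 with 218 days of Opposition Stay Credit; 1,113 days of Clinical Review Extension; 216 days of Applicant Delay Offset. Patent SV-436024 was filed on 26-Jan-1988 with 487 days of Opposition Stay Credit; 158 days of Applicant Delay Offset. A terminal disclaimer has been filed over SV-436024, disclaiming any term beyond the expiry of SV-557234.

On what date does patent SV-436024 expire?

Natural term of SV-436024:
  Base: filing + 18 years → 26 January 2006.
  Opposition Stay Credit: +487 days → 28 May 2007.
  Applicant Delay Offset: −158 days → 21 December 2006.
Expiry of referenced patent SV-557234:
  Base: filing + 18 years → 21 December 2004.
  Opposition Stay Credit: +218 days → 27 July 2005.
  Clinical Review Extension: +1113 days → 13 August 2008.
  Applicant Delay Offset: −216 days → 10 January 2008.
Terminal disclaimer: SV-436024 expires on the earlier of 21 December 2006 and 10 January 2008.

2006-12-21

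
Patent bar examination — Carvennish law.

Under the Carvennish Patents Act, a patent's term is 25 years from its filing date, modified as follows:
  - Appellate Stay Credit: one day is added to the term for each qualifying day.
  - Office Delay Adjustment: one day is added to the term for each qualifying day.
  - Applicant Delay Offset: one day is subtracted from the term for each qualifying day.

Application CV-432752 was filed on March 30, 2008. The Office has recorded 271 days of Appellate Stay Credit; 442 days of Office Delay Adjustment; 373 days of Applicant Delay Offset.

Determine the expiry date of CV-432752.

Base term: filing date + 25 years → 30 March 2033.
Appellate Stay Credit: +271 days → 26 December 2033.
Office Delay Adjustment: +442 days → 13 March 2035.
Applicant Delay Offset: −373 days → 5 March 2034.

2034-03-05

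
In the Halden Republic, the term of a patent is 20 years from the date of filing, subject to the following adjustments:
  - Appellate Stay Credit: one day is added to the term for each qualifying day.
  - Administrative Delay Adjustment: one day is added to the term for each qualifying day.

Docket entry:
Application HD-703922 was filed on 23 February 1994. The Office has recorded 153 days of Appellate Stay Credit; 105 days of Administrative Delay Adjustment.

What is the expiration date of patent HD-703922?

Base term: filing date + 20 years → 23 February 2014.
Appellate Stay Credit: +153 days → 26 July 2014.
Administrative Delay Adjustment: +105 days → 8 November 2014.

November 8, 2014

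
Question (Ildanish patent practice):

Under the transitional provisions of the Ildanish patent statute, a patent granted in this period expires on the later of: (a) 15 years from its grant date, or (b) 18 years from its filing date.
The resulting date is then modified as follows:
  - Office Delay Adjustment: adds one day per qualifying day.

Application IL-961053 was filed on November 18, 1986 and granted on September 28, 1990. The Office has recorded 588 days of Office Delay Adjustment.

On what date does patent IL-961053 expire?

(a) grant + 15 years → 28 September 2005.
(b) filing + 18 years → 18 November 2004.
Later of the two: 28 September 2005.
Office Delay Adjustment: +588 days → 9 May 2007.

May 9, 2007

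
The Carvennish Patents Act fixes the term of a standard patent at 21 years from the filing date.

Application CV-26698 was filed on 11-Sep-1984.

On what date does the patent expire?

Filing date + 21 years → 11 September 2005.

September 11, 2005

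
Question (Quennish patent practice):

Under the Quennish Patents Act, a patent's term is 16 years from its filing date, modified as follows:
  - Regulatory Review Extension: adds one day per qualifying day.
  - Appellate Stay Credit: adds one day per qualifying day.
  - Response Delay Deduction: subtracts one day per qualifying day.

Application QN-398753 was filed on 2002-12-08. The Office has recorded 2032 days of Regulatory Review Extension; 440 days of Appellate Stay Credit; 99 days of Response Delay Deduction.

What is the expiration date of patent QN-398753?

Base term: filing date + 16 years → 8 December 2018.
Regulatory Review Extension: +2032 days → 1 July 2024.
Appellate Stay Credit: +440 days → 14 September 2025.
Response Delay Deduction: −99 days → 7 June 2025.

June 7, 2025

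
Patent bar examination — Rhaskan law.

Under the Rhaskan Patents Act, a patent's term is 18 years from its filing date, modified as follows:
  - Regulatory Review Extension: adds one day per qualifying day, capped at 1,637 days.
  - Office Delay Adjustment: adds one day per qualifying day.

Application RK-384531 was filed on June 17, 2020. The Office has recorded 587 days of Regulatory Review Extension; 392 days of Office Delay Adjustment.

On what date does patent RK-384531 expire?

Base term: filing date + 18 years → 17 June 2038.
Regulatory Review Extension: 587 days (within the 1637-day cap) → +587 days → 25 January 2040.
Office Delay Adjustment: +392 days → 20 February 2041.

February 20, 2041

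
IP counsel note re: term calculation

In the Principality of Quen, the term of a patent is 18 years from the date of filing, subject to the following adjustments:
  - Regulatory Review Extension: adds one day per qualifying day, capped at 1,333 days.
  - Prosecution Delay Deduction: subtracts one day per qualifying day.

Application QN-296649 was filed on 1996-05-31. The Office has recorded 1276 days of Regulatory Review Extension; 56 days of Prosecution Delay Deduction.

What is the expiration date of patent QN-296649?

Base term: filing date + 18 years → 31 May 2014.
Regulatory Review Extension: 1276 days (within the 1333-day cap) → +1276 days → 27 November 2017.
Prosecution Delay Deduction: −56 days → 2 October 2017.

October 2, 2017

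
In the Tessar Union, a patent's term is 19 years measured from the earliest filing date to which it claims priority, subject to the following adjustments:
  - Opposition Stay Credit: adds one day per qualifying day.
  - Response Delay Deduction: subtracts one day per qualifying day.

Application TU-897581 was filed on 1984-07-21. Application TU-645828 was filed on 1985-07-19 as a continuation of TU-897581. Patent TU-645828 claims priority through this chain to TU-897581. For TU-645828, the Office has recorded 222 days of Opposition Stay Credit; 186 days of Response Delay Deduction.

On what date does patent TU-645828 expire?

August 26, 2003

Earliest priority filing: 21 July 1984.
Base term: 21 July 1984 + 19 years → 21 July 2003.
Opposition Stay Credit: +222 days → 28 February 2004.
Response Delay Deduction: −186 days → 26 August 2003.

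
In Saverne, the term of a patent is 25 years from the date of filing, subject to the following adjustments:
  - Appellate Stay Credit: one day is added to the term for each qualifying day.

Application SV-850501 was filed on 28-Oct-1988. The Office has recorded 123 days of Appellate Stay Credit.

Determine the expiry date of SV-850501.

Base term: filing date + 25 years → 28 October 2013.
Appellate Stay Credit: +123 days → 28 February 2014.

February 28, 2014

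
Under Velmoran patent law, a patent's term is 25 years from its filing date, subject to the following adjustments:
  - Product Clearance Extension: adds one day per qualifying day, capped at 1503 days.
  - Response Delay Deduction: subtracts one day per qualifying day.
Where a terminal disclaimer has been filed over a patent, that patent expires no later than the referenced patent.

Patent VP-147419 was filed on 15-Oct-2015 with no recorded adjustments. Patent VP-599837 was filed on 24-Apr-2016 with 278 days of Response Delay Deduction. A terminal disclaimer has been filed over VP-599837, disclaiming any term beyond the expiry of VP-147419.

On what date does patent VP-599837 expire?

July 20, 2040

Natural term of VP-599837:
  Base: filing + 25 years → 24 April 2041.
  Response Delay Deduction: −278 days → 20 July 2040.
Expiry of referenced patent VP-147419:
  Base: filing + 25 years → 15 October 2040.
Terminal disclaimer: VP-599837 expires on the earlier of 20 July 2040 and 15 October 2040.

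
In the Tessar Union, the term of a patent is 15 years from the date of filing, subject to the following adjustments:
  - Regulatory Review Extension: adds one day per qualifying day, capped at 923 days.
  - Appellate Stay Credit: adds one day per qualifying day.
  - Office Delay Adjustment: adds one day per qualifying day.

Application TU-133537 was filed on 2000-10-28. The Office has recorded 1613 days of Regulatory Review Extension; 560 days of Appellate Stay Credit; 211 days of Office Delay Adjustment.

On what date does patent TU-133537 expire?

Base term: filing date + 15 years → 28 October 2015.
Regulatory Review Extension: 1613 days claimed exceeds the 923-day cap, so +923 days → 8 May 2018.
Appellate Stay Credit: +560 days → 19 November 2019.
Office Delay Adjustment: +211 days → 17 June 2020.

June 17, 2020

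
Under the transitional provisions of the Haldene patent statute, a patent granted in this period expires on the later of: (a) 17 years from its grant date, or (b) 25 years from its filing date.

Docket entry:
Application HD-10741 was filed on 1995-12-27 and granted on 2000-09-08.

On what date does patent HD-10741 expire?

(a) grant + 17 years → 8 September 2017.
(b) filing + 25 years → 27 December 2020.
Later of the two: 27 December 2020.

December 27, 2020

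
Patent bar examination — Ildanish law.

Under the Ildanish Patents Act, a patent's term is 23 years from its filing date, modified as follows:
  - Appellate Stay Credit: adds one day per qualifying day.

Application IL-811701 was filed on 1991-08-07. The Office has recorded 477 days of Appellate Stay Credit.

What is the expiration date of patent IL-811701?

Base term: filing date + 23 years → 7 August 2014.
Appellate Stay Credit: +477 days → 27 November 2015.

November 27, 2015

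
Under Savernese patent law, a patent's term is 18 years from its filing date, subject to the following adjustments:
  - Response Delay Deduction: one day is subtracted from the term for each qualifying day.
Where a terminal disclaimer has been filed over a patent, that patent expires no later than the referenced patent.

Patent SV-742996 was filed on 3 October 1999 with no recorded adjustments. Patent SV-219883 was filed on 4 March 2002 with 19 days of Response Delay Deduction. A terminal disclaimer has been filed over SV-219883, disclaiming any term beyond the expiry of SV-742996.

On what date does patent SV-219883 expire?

Natural term of SV-219883:
  Base: filing + 18 years → 4 March 2020.
  Response Delay Deduction: −19 days → 14 February 2020.
Expiry of referenced patent SV-742996:
  Base: filing + 18 years → 3 October 2017.
Terminal disclaimer: SV-219883 expires on the earlier of 14 February 2020 and 3 October 2017.

2017-10-03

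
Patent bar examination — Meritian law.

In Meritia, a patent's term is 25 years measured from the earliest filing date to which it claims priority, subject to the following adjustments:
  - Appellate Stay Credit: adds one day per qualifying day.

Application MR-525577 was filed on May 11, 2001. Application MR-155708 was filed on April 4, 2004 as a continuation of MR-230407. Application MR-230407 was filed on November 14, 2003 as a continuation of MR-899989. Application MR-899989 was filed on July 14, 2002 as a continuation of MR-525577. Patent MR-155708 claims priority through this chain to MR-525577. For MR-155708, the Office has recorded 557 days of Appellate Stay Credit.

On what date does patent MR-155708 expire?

2027-11-19

Earliest priority filing: 11 May 2001.
Base term: 11 May 2001 + 25 years → 11 May 2026.
Appellate Stay Credit: +557 days → 19 November 2027.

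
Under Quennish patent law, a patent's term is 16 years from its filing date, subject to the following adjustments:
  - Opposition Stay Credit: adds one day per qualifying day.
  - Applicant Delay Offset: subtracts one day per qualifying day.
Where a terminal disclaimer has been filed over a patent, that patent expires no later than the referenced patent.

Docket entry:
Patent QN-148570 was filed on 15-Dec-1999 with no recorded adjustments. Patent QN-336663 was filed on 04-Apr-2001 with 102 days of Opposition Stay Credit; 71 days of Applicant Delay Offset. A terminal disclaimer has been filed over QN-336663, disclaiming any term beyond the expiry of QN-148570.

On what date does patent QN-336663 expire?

2015-12-15

Natural term of QN-336663:
  Base: filing + 16 years → 4 April 2017.
  Opposition Stay Credit: +102 days → 15 July 2017.
  Applicant Delay Offset: −71 days → 5 May 2017.
Expiry of referenced patent QN-148570:
  Base: filing + 16 years → 15 December 2015.
Terminal disclaimer: QN-336663 expires on the earlier of 5 May 2017 and 15 December 2015.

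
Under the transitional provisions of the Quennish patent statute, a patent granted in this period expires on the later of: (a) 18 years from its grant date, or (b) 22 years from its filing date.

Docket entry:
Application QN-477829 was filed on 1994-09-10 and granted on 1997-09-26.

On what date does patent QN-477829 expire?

2016-09-10

(a) grant + 18 years → 26 September 2015.
(b) filing + 22 years → 10 September 2016.
Later of the two: 10 September 2016.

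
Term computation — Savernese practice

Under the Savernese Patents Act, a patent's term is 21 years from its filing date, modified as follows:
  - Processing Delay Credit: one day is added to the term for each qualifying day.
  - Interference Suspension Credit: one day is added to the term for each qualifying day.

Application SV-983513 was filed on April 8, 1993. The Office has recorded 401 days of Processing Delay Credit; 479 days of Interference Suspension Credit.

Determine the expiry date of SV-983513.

Base term: filing date + 21 years → 8 April 2014.
Processing Delay Credit: +401 days → 14 May 2015.
Interference Suspension Credit: +479 days → 4 September 2016.

2016-09-04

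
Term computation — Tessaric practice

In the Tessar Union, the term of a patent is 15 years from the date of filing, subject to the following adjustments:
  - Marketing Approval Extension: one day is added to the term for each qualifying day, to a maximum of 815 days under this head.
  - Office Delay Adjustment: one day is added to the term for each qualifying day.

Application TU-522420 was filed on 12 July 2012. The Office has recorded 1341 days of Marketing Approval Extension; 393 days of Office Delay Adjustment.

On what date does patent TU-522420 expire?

November 1, 2030

Base term: filing date + 15 years → 12 July 2027.
Marketing Approval Extension: 1341 days claimed exceeds the 815-day cap, so +815 days → 4 October 2029.
Office Delay Adjustment: +393 days → 1 November 2030.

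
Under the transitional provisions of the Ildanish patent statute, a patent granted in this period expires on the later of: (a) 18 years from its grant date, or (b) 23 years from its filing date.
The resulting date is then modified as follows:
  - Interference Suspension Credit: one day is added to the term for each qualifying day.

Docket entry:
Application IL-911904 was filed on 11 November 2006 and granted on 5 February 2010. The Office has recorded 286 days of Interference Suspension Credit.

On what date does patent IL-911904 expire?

(a) grant + 18 years → 5 February 2028.
(b) filing + 23 years → 11 November 2029.
Later of the two: 11 November 2029.
Interference Suspension Credit: +286 days → 24 August 2030.

August 24, 2030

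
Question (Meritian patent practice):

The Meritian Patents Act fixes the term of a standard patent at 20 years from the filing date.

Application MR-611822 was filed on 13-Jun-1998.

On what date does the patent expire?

Filing date + 20 years → 13 June 2018.

June 13, 2018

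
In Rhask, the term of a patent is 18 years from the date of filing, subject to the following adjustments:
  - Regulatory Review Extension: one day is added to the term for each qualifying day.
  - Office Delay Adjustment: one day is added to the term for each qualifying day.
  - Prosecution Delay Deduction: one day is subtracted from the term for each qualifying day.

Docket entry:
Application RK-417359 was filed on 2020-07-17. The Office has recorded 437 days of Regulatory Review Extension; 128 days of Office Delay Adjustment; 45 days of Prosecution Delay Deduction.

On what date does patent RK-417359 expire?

Base term: filing date + 18 years → 17 July 2038.
Regulatory Review Extension: +437 days → 27 September 2039.
Office Delay Adjustment: +128 days → 2 February 2040.
Prosecution Delay Deduction: −45 days → 19 December 2039.

December 19, 2039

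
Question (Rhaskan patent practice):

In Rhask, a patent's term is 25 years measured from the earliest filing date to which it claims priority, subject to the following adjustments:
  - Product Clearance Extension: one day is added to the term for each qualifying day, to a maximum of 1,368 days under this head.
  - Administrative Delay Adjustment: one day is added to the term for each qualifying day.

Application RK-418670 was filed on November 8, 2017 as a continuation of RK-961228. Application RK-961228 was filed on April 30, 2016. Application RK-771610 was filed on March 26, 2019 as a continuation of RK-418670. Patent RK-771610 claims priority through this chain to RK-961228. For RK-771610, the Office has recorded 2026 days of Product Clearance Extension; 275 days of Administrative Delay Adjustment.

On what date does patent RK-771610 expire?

2045-10-29

Earliest priority filing: 30 April 2016.
Base term: 30 April 2016 + 25 years → 30 April 2041.
Product Clearance Extension: 2026 days claimed exceeds the 1368-day cap, so +1368 days → 27 January 2045.
Administrative Delay Adjustment: +275 days → 29 October 2045.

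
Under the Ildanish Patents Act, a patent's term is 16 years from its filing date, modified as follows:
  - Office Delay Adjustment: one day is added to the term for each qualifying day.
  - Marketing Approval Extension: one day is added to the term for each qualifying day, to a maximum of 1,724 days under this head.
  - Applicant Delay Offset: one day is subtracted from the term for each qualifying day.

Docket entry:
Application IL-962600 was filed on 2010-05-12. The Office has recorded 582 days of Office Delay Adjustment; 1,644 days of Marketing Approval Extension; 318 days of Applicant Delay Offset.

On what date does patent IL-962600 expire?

2031-08-02

Base term: filing date + 16 years → 12 May 2026.
Office Delay Adjustment: +582 days → 15 December 2027.
Marketing Approval Extension: 1644 days (within the 1724-day cap) → +1644 days → 15 June 2032.
Applicant Delay Offset: −318 days → 2 August 2031.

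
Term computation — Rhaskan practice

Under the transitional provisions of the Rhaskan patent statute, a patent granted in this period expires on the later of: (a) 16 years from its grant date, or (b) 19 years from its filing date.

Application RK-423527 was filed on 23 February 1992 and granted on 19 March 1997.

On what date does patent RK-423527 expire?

2013-03-19

(a) grant + 16 years → 19 March 2013.
(b) filing + 19 years → 23 February 2011.
Later of the two: 19 March 2013.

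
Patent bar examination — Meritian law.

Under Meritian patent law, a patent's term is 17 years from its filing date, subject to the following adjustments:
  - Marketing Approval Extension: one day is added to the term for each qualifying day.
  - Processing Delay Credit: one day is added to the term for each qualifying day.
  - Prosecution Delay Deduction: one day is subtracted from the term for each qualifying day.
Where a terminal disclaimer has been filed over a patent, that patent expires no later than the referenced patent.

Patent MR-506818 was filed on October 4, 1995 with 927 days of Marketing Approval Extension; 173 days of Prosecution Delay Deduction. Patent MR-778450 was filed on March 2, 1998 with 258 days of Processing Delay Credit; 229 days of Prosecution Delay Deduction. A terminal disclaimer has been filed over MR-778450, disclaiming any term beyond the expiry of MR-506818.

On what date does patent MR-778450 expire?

Natural term of MR-778450:
  Base: filing + 17 years → 2 March 2015.
  Processing Delay Credit: +258 days → 15 November 2015.
  Prosecution Delay Deduction: −229 days → 31 March 2015.
Expiry of referenced patent MR-506818:
  Base: filing + 17 years → 4 October 2012.
  Marketing Approval Extension: +927 days → 19 April 2015.
  Prosecution Delay Deduction: −173 days → 28 October 2014.
Terminal disclaimer: MR-778450 expires on the earlier of 31 March 2015 and 28 October 2014.

2014-10-28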